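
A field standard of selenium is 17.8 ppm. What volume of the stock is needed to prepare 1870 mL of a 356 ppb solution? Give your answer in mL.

37.4 mL

356 ppb = 0.356 ppm.
V₁ = C₂V₂/C₁ = 0.356 × 1870 / 17.8 = 37.4 mL.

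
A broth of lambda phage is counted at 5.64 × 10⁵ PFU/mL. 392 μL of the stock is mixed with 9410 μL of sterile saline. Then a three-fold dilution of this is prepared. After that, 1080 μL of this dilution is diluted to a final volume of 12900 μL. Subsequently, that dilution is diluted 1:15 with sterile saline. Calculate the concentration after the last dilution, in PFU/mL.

42.0 PFU/mL

Overall dilution factor = 25.01 × 3 × 11.94 × 15 = 1.34 × 10⁴.
5.64 × 10⁵ PFU/mL / 1.34 × 10⁴ = 42.0 PFU/mL.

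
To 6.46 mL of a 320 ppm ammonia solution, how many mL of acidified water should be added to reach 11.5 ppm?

173 mL

V₂ = C₁V₁/C₂ = 320 × 6.46 / 11.5 = 180 mL.
Diluent to add = V₂ − V₁ = 180 − 6.46 = 173 mL.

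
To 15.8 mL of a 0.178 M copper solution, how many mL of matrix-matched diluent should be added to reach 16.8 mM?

152 mL

16.8 mM = 0.0168 M.
V₂ = C₁V₁/C₂ = 0.178 × 15.8 / 0.0168 = 167 mL.
Diluent to add = V₂ − V₁ = 167 − 15.8 = 152 mL.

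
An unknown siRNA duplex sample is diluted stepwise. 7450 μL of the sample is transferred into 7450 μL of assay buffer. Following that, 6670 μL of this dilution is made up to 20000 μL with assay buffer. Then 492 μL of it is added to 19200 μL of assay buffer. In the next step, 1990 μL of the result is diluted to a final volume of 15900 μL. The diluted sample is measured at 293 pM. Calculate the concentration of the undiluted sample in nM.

Overall dilution factor = 2 × 2.999 × 40.02 × 7.990 = 1918.
Original = 293 pM × 1918 = 5.62 × 10⁵ pM = 562 nM.

562 nM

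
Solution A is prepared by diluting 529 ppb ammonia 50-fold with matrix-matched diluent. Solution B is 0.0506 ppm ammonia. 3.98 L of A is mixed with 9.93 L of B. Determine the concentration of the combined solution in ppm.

C_A = 529 ppb / 50 = 10.6 ppb.
C_B = 0.0506 ppm = 50.6 ppb.
C_mix = (C_A·V_A + C_B·V_B)/(V_A + V_B) = (10.6×3.98 + 50.6×9.93) / 13.91 = 39.1 ppb = 0.0391 ppm.

0.0391 ppm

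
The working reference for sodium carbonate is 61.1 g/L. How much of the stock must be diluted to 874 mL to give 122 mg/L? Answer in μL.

1750 μL

122 mg/L = 0.122 g/L.
V₁ = C₂V₂/C₁ = 0.122 × 874 / 61.1 = 1.75 mL = 1750 μL.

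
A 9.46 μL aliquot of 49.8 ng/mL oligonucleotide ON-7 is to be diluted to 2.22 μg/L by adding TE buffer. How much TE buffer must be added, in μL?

2.22 μg/L = 2.22 ng/mL.
V₂ = C₁V₁/C₂ = 49.8 × 9.46 / 2.22 = 212 μL.
Diluent to add = V₂ − V₁ = 212 − 9.46 = 203 μL.

203 μL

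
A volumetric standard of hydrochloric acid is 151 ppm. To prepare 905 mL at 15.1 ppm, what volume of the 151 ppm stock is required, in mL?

V₁ = C₂V₂/C₁ = 15.1 × 905 / 151 = 90.5 mL.

90.5 mL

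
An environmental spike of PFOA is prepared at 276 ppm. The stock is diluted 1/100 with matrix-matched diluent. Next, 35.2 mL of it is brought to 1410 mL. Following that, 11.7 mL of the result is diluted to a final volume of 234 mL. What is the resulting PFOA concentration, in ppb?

Overall dilution factor = 100 × 40.06 × 20 = 8.01 × 10⁴.
276 ppm / 8.01 × 10⁴ = 3.45 × 10⁻³ ppm = 3.45 ppb.

3.45 ppb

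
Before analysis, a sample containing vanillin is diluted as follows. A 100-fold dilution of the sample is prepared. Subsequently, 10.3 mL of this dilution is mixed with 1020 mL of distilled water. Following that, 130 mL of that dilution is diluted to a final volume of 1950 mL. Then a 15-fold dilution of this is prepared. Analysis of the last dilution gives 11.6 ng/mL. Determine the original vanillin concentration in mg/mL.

Overall dilution factor = 100 × 100.0 × 15 × 15 = 2.25 × 10⁶.
Original = 11.6 ng/mL × 2.25 × 10⁶ = 2.61 × 10⁷ ng/mL = 26.1 mg/mL.

26.1 mg/mL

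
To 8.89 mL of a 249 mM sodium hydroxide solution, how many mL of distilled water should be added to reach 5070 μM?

5070 μM = 5.07 mM.
V₂ = C₁V₁/C₂ = 249 × 8.89 / 5.07 = 437 mL.
Diluent to add = V₂ − V₁ = 437 − 8.89 = 428 mL.

428 mL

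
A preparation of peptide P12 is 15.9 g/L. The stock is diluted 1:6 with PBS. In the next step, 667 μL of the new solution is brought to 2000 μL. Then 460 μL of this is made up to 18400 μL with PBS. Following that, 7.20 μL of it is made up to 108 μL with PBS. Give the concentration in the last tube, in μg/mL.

Overall dilution factor = 6 × 2.999 × 40 × 15 = 1.08 × 10⁴.
15.9 g/L / 1.08 × 10⁴ = 1.47 × 10⁻³ g/L = 1.47 μg/mL.

1.47 μg/mL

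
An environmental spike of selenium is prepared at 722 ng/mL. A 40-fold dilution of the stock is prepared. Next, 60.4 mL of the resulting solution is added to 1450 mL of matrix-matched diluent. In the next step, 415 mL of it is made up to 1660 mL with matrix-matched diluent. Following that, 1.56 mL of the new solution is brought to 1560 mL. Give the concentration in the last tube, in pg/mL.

0.180 pg/mL

Overall dilution factor = 40 × 25.01 × 4 × 1000 = 4.00 × 10⁶.
722 ng/mL / 4.00 × 10⁶ = 1.80 × 10⁻⁴ ng/mL = 0.180 pg/mL.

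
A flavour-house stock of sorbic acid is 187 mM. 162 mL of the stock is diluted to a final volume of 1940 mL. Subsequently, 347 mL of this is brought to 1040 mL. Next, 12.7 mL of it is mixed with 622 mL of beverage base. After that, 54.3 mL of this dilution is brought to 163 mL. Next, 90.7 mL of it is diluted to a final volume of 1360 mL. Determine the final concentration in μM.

Overall dilution factor = 11.98 × 2.997 × 49.98 × 3.002 × 14.99 = 8.07 × 10⁴.
187 mM / 8.07 × 10⁴ = 2.32 × 10⁻³ mM = 2.32 μM.

2.32 μM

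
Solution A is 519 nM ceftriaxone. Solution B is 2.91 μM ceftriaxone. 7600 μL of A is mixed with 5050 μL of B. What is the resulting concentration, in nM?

C_B = 2.91 μM = 2910 nM.
C_mix = (C_A·V_A + C_B·V_B)/(V_A + V_B) = (519×7600 + 2910×5050) / 12650 = 1474 nM.

1470 nM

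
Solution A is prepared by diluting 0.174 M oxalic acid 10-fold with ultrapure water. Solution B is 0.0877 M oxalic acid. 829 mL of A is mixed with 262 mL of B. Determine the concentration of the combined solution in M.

0.0343 M

C_A = 0.174 M / 10 = 0.0174 M.
C_mix = (C_A·V_A + C_B·V_B)/(V_A + V_B) = (0.0174×829 + 0.0877×262) / 1091 = 0.0343 M.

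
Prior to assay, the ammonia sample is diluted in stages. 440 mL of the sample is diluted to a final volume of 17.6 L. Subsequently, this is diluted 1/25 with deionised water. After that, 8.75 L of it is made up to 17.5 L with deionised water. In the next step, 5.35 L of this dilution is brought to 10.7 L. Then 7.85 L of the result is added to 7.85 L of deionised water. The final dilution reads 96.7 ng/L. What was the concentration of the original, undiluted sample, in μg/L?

Overall dilution factor = 40 × 25 × 2 × 2 × 2 = 8000.
Original = 96.7 ng/L × 8000 = 7.74 × 10⁵ ng/L = 774 μg/L.

774 μg/L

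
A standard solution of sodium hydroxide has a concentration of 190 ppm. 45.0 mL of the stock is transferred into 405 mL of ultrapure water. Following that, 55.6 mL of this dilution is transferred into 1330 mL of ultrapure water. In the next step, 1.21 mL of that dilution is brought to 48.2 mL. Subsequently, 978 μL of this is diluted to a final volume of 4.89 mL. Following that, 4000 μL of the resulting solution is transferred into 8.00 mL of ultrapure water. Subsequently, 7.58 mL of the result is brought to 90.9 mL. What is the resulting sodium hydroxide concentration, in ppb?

0.106 ppb

Overall dilution factor = 10 × 24.92 × 39.83 × 5 × 3 × 11.99 = 1.79 × 10⁶.
190 ppm / 1.79 × 10⁶ = 1.06 × 10⁻⁴ ppm = 0.106 ppb.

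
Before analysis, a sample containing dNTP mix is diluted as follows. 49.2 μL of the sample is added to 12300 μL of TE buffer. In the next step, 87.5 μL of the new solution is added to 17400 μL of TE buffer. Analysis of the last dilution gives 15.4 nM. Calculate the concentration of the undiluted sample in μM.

773 μM

Overall dilution factor = 251 × 199.9 = 5.02 × 10⁴.
Original = 15.4 nM × 5.02 × 10⁴ = 7.73 × 10⁵ nM = 773 μM.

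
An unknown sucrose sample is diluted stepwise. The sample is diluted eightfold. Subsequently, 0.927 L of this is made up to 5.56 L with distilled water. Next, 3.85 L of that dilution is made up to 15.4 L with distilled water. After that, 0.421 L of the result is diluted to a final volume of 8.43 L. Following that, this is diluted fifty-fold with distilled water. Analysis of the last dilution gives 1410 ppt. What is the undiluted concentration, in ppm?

Overall dilution factor = 8 × 5.998 × 4 × 20.02 × 50 = 1.92 × 10⁵.
Original = 1410 ppt × 1.92 × 10⁵ = 2.71 × 10⁸ ppt = 271 ppm.

271 ppm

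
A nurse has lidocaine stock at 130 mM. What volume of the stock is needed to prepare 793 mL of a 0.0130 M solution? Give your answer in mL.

0.0130 M = 13.0 mM.
V₁ = C₂V₂/C₁ = 13.0 × 793 / 130 = 79.3 mL.

79.3 mL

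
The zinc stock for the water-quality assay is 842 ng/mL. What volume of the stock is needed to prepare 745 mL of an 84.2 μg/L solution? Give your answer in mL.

74.5 mL

84.2 μg/L = 84.2 ng/mL.
V₁ = C₂V₂/C₁ = 84.2 × 745 / 842 = 74.5 mL.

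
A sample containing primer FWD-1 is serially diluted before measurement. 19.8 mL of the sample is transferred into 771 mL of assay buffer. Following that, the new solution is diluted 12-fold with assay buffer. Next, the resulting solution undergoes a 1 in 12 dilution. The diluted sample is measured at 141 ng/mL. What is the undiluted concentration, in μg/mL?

811 μg/mL

Overall dilution factor = 39.94 × 12 × 12 = 5751.
Original = 141 ng/mL × 5751 = 8.11 × 10⁵ ng/mL = 811 μg/mL.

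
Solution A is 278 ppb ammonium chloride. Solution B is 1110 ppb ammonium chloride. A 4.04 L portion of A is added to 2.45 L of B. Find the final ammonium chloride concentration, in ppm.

0.592 ppm

C_mix = (C_A·V_A + C_B·V_B)/(V_A + V_B) = (278×4.04 + 1110×2.45) / 6.490 = 592 ppb = 0.592 ppm.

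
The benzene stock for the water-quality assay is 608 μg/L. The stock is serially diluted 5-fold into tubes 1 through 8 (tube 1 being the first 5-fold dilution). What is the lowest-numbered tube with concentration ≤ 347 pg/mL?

tube 5

Tube n has concentration 608 μg/L / 5ⁿ.
Need 5ⁿ ≥ 608 μg/L / 347 pg/mL = 1752, so n ≥ 4.64.
First such tube: n = 5.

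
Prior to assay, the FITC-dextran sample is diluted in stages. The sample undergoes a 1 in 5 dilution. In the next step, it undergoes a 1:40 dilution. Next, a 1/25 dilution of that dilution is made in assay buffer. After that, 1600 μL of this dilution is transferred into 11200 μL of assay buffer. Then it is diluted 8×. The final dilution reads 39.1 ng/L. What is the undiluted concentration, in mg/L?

Overall dilution factor = 5 × 40 × 25 × 8 × 8 = 3.20 × 10⁵.
Original = 39.1 ng/L × 3.20 × 10⁵ = 1.25 × 10⁷ ng/L = 12.5 mg/L.

12.5 mg/L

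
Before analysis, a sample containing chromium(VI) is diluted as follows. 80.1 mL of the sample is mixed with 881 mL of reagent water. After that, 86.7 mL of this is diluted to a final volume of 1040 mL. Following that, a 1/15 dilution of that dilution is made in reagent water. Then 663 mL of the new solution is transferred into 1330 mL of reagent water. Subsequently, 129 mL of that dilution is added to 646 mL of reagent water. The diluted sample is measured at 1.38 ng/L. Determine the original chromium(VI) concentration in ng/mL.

Overall dilution factor = 12.00 × 12.00 × 15 × 3.006 × 6.008 = 3.90 × 10⁴.
Original = 1.38 ng/L × 3.90 × 10⁴ = 5.38 × 10⁴ ng/L = 53.8 ng/mL.

53.8 ng/mL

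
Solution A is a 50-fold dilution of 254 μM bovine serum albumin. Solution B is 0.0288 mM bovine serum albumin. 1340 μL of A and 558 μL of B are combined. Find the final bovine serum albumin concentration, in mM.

0.0121 mM

C_A = 254 μM / 50 = 5.08 μM.
C_B = 0.0288 mM = 28.8 μM.
C_mix = (C_A·V_A + C_B·V_B)/(V_A + V_B) = (5.08×1340 + 28.8×558) / 1898 = 12.1 μM = 0.0121 mM.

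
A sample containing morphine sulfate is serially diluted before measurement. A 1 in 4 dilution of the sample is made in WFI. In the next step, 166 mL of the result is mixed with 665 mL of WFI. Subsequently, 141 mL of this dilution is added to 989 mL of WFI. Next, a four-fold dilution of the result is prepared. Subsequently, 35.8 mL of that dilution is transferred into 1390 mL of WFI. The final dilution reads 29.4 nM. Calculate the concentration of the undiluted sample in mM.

0.752 mM

Overall dilution factor = 4 × 5.006 × 8.014 × 4 × 39.83 = 2.56 × 10⁴.
Original = 29.4 nM × 2.56 × 10⁴ = 7.52 × 10⁵ nM = 0.752 mM.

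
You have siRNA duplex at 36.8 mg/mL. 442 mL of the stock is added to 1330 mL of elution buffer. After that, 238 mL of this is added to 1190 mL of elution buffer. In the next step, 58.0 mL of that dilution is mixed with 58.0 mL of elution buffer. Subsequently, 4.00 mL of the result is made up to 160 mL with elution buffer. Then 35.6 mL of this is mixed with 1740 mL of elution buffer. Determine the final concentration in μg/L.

Overall dilution factor = 4.009 × 6 × 2 × 40 × 49.88 = 9.60 × 10⁴.
36.8 mg/mL / 9.60 × 10⁴ = 3.83 × 10⁻⁴ mg/mL = 383 μg/L.

383 μg/L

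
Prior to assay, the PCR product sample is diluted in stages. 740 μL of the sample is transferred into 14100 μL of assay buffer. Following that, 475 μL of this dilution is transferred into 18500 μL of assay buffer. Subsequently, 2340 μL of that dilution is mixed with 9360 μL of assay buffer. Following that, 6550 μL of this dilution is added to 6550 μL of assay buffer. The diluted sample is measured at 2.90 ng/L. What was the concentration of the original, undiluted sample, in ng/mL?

23.2 ng/mL

Overall dilution factor = 20.05 × 39.95 × 5 × 2 = 8011.
Original = 2.90 ng/L × 8011 = 2.32 × 10⁴ ng/L = 23.2 ng/mL.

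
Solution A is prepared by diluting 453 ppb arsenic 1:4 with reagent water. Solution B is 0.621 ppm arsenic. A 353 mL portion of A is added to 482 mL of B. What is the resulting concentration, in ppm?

0.406 ppm

C_A = 453 ppb / 4 = 113 ppb.
C_B = 0.621 ppm = 621 ppb.
C_mix = (C_A·V_A + C_B·V_B)/(V_A + V_B) = (113×353 + 621×482) / 835.0 = 406 ppb = 0.406 ppm.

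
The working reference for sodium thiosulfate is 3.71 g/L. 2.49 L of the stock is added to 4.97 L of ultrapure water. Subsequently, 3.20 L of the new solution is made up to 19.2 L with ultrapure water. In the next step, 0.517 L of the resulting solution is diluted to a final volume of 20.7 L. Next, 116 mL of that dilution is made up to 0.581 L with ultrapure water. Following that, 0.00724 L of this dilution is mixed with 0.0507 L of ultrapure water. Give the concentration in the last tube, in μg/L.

129 μg/L

Overall dilution factor = 2.996 × 6 × 40.04 × 5.009 × 8.003 = 2.88 × 10⁴.
3.71 g/L / 2.88 × 10⁴ = 1.29 × 10⁻⁴ g/L = 129 μg/L.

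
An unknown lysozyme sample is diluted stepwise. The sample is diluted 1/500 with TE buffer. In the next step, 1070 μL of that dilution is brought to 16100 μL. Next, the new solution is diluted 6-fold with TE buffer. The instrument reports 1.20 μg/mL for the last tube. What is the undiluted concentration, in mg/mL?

54.2 mg/mL

Overall dilution factor = 500 × 15.05 × 6 = 4.51 × 10⁴.
Original = 1.20 μg/mL × 4.51 × 10⁴ = 5.42 × 10⁴ μg/mL = 54.2 mg/mL.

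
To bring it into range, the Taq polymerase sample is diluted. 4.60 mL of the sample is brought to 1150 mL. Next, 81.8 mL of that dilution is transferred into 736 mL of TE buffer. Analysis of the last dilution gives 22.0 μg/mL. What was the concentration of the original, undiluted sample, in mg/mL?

Overall dilution factor = 250 × 9.998 = 2499.
Original = 22.0 μg/mL × 2499 = 5.50 × 10⁴ μg/mL = 55.0 mg/mL.

55.0 mg/mL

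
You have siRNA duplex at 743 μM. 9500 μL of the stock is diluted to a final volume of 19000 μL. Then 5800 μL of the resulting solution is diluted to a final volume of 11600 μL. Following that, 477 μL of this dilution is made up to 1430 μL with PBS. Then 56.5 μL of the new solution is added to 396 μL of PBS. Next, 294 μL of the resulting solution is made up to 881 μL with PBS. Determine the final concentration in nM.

2580 nM

Overall dilution factor = 2 × 2 × 2.998 × 8.009 × 2.997 = 288.
743 μM / 288 = 2.58 μM = 2580 nM.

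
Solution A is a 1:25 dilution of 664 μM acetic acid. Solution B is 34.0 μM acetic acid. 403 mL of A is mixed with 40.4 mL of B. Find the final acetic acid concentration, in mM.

0.0272 mM

C_A = 664 μM / 25 = 26.6 μM.
C_mix = (C_A·V_A + C_B·V_B)/(V_A + V_B) = (26.6×403 + 34.0×40.4) / 443.4 = 27.2 μM = 0.0272 mM.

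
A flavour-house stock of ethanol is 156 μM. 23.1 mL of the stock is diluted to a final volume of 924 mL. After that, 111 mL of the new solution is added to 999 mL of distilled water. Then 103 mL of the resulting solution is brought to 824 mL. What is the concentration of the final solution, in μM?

0.0488 μM

Overall dilution factor = 40 × 10 × 8 = 3200.
156 μM / 3200 = 0.0488 μM.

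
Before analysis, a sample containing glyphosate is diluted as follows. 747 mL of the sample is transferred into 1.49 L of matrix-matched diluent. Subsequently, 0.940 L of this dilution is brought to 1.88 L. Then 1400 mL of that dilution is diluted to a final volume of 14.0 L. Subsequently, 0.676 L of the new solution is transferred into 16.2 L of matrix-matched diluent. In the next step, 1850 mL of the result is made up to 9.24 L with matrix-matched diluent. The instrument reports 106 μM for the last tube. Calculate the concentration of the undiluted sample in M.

Overall dilution factor = 2.995 × 2 × 10 × 24.96 × 4.995 = 7468.
Original = 106 μM × 7468 = 7.92 × 10⁵ μM = 0.792 M.

0.792 M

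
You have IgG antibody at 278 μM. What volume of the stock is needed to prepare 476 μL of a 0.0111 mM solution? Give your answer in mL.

0.0111 mM = 11.1 μM.
V₁ = C₂V₂/C₁ = 11.1 × 476 / 278 = 19.0 μL = 0.0190 mL.

0.0190 mL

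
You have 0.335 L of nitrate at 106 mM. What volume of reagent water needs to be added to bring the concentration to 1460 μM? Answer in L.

24.0 L

1460 μM = 1.46 mM.
V₂ = C₁V₁/C₂ = 106 × 0.335 / 1.46 = 24.3 L.
Diluent to add = V₂ − V₁ = 24.3 − 0.335 = 24.0 L.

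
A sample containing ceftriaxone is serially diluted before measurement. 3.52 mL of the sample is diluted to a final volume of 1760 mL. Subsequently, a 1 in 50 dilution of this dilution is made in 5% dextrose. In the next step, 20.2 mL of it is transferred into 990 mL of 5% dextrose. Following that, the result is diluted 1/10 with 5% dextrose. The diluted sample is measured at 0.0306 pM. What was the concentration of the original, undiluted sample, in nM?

383 nM

Overall dilution factor = 500 × 50 × 50.01 × 10 = 1.25 × 10⁷.
Original = 0.0306 pM × 1.25 × 10⁷ = 3.83 × 10⁵ pM = 383 nM.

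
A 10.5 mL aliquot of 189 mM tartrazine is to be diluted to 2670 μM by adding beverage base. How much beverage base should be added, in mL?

2670 μM = 2.67 mM.
V₂ = C₁V₁/C₂ = 189 × 10.5 / 2.67 = 743 mL.
Diluent to add = V₂ − V₁ = 743 − 10.5 = 733 mL.

733 mL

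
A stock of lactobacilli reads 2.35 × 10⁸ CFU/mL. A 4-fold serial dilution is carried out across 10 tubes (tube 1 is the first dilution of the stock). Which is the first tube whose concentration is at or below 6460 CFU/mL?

Tube n has concentration 2.35 × 10⁸ CFU/mL / 4ⁿ.
Need 4ⁿ ≥ 2.35 × 10⁸ CFU/mL / 6460 CFU/mL = 3.64 × 10⁴, so n ≥ 7.58.
First such tube: n = 8.

tube 8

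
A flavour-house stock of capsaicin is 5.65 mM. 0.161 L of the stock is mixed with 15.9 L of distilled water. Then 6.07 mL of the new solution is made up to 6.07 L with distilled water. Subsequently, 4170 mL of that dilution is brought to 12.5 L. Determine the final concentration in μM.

0.0189 μM

Overall dilution factor = 99.76 × 1000 × 2.998 = 2.99 × 10⁵.
5.65 mM / 2.99 × 10⁵ = 1.89 × 10⁻⁵ mM = 0.0189 μM.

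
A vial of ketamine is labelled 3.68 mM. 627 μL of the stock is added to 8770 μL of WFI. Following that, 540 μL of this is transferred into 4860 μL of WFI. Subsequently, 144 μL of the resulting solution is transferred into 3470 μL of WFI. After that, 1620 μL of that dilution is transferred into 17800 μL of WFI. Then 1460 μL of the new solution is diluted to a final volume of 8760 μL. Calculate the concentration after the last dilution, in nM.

Overall dilution factor = 14.99 × 10 × 25.10 × 11.99 × 6 = 2.71 × 10⁵.
3.68 mM / 2.71 × 10⁵ = 1.36 × 10⁻⁵ mM = 13.6 nM.

13.6 nM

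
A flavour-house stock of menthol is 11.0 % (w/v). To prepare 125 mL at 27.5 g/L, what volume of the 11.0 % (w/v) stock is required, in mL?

31.2 mL

27.5 g/L = 2.75 % (w/v).
V₁ = C₂V₂/C₁ = 2.75 × 125 / 11.0 = 31.2 mL.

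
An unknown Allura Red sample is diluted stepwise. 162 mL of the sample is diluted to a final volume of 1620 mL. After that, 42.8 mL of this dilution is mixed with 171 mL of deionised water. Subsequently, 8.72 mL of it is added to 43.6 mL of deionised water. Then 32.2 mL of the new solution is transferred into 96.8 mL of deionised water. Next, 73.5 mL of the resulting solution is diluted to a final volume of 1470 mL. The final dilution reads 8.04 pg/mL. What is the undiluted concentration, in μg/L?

Overall dilution factor = 10 × 4.995 × 6 × 4.006 × 20 = 2.40 × 10⁴.
Original = 8.04 pg/mL × 2.40 × 10⁴ = 1.93 × 10⁵ pg/mL = 193 μg/L.

193 μg/L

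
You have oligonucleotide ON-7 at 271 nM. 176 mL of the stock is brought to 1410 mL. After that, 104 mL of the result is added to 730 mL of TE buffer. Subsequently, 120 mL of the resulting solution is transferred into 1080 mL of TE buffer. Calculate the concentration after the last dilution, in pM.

422 pM

Overall dilution factor = 8.011 × 8.019 × 10 = 642.
271 nM / 642 = 0.422 nM = 422 pM.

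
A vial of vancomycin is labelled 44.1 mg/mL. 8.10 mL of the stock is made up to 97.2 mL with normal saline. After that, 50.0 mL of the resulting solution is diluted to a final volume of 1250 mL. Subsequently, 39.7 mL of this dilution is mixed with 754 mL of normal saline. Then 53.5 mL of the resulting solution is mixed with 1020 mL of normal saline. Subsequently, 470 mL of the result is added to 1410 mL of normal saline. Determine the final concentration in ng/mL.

91.6 ng/mL

Overall dilution factor = 12 × 25 × 19.99 × 20.07 × 4 = 4.81 × 10⁵.
44.1 mg/mL / 4.81 × 10⁵ = 9.16 × 10⁻⁵ mg/mL = 91.6 ng/mL.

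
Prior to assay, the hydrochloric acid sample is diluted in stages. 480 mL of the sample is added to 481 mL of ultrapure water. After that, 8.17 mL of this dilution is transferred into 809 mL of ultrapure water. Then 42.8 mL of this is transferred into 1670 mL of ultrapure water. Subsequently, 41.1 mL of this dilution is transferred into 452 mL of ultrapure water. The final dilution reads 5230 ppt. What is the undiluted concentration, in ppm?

503 ppm

Overall dilution factor = 2.002 × 100.0 × 40.02 × 12.00 = 9.61 × 10⁴.
Original = 5230 ppt × 9.61 × 10⁴ = 5.03 × 10⁸ ppt = 503 ppm.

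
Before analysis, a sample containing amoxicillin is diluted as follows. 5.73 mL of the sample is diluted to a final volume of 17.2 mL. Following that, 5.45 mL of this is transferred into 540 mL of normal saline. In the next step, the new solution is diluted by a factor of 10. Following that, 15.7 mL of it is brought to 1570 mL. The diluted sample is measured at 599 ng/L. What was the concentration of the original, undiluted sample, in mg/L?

180 mg/L

Overall dilution factor = 3.002 × 100.1 × 10 × 100 = 3.00 × 10⁵.
Original = 599 ng/L × 3.00 × 10⁵ = 1.80 × 10⁸ ng/L = 180 mg/L.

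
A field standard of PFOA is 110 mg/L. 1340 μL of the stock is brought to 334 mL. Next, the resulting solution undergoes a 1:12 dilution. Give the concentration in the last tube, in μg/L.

Overall dilution factor = 249.3 × 12 = 2991.
110 mg/L / 2991 = 0.0368 mg/L = 36.8 μg/L.

36.8 μg/L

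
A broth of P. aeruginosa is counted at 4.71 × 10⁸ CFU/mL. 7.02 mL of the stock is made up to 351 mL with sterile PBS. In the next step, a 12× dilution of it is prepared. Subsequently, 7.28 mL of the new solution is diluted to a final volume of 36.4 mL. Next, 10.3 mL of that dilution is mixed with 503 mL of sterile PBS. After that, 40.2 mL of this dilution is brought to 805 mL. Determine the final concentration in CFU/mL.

157 CFU/mL

Overall dilution factor = 50 × 12 × 5 × 49.83 × 20.02 = 2.99 × 10⁶.
4.71 × 10⁸ CFU/mL / 2.99 × 10⁶ = 157 CFU/mL.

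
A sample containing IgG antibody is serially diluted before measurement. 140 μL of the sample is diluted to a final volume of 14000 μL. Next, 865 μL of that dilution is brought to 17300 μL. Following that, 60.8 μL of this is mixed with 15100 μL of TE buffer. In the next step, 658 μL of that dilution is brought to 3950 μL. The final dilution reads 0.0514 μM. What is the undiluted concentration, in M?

Overall dilution factor = 100 × 20 × 249.4 × 6.003 = 2.99 × 10⁶.
Original = 0.0514 μM × 2.99 × 10⁶ = 1.54 × 10⁵ μM = 0.154 M.

0.154 M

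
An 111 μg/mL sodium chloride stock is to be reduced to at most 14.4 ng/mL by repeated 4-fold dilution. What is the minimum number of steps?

7

Need 4ⁿ ≥ 7708, so n ≥ log(7708)/log(4) = 6.46.
Minimum whole steps: n = 7.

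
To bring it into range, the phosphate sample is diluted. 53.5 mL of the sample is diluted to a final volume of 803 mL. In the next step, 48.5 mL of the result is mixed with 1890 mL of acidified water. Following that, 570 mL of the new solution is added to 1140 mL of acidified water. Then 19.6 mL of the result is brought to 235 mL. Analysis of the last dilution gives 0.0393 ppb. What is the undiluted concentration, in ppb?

Overall dilution factor = 15.01 × 39.97 × 3 × 11.99 = 2.16 × 10⁴.
Original = 0.0393 ppb × 2.16 × 10⁴ = 848 ppb.

848 ppb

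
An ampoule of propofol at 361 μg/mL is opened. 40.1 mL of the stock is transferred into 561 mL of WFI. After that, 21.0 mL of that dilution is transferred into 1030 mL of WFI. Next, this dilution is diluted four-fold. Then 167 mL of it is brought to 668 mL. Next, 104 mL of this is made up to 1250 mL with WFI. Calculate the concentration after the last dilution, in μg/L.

2.50 μg/L

Overall dilution factor = 14.99 × 50.05 × 4 × 4 × 12.02 = 1.44 × 10⁵.
361 μg/mL / 1.44 × 10⁵ = 2.50 × 10⁻³ μg/mL = 2.50 μg/L.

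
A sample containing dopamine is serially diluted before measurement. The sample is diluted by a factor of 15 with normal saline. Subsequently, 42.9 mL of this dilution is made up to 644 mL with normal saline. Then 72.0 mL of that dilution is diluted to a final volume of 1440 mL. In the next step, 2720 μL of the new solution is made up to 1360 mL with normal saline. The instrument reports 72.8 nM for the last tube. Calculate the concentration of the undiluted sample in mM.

Overall dilution factor = 15 × 15.01 × 20 × 500 = 2.25 × 10⁶.
Original = 72.8 nM × 2.25 × 10⁶ = 1.64 × 10⁸ nM = 164 mM.

164 mM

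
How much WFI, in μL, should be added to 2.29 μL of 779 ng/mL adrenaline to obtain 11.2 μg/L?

11.2 μg/L = 11.2 ng/mL.
V₂ = C₁V₁/C₂ = 779 × 2.29 / 11.2 = 159 μL.
Diluent to add = V₂ − V₁ = 159 − 2.29 = 157 μL.

157 μL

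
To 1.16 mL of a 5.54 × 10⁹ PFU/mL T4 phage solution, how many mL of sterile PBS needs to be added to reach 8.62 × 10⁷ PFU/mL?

V₂ = C₁V₁/C₂ = 5.54 × 10⁹ × 1.16 / 8.62 × 10⁷ = 74.6 mL.
Diluent to add = V₂ − V₁ = 74.6 − 1.16 = 73.4 mL.

73.4 mL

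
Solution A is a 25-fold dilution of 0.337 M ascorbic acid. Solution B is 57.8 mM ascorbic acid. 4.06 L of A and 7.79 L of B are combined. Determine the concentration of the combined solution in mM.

C_A = 0.337 M / 25 = 0.0135 M.
C_B = 57.8 mM = 0.0578 M.
C_mix = (C_A·V_A + C_B·V_B)/(V_A + V_B) = (0.0135×4.06 + 0.0578×7.79) / 11.85 = 0.0426 M = 42.6 mM.

42.6 mM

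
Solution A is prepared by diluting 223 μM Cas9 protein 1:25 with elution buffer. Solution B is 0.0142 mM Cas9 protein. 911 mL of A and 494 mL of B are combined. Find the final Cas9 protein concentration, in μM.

10.8 μM

C_A = 223 μM / 25 = 8.92 μM.
C_B = 0.0142 mM = 14.2 μM.
C_mix = (C_A·V_A + C_B·V_B)/(V_A + V_B) = (8.92×911 + 14.2×494) / 1405 = 10.8 μM.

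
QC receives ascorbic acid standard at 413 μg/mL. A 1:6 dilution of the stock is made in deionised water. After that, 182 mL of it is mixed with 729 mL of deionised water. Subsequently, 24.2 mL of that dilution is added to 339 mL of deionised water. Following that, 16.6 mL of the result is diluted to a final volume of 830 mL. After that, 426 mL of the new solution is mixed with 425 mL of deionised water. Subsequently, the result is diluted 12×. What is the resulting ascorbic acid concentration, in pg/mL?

764 pg/mL

Overall dilution factor = 6 × 5.005 × 15.01 × 50 × 1.998 × 12 = 5.40 × 10⁵.
413 μg/mL / 5.40 × 10⁵ = 7.64 × 10⁻⁴ μg/mL = 764 pg/mL.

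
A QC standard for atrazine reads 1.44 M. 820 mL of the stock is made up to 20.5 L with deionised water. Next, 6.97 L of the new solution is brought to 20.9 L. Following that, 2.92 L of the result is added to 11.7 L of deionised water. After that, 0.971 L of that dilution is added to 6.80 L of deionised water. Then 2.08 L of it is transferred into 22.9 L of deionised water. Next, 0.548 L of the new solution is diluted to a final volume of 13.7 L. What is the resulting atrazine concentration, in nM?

1600 nM

Overall dilution factor = 25 × 2.999 × 5.007 × 8.003 × 12.01 × 25 = 9.02 × 10⁵.
1.44 M / 9.02 × 10⁵ = 1.60 × 10⁻⁶ M = 1600 nM.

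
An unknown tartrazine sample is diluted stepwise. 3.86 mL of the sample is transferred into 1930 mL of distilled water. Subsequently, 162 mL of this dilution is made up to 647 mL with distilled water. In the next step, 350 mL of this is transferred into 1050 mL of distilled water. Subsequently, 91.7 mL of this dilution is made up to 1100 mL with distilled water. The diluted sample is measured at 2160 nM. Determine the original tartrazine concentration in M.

Overall dilution factor = 501 × 3.994 × 4 × 12.00 = 9.60 × 10⁴.
Original = 2160 nM × 9.60 × 10⁴ = 2.07 × 10⁸ nM = 0.207 M.

0.207 M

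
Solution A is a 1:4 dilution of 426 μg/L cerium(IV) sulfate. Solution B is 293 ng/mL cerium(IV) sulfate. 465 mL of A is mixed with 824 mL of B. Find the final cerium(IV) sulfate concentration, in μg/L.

226 μg/L

C_A = 426 μg/L / 4 = 106 μg/L.
C_B = 293 ng/mL = 293 μg/L.
C_mix = (C_A·V_A + C_B·V_B)/(V_A + V_B) = (106×465 + 293×824) / 1289 = 226 μg/L.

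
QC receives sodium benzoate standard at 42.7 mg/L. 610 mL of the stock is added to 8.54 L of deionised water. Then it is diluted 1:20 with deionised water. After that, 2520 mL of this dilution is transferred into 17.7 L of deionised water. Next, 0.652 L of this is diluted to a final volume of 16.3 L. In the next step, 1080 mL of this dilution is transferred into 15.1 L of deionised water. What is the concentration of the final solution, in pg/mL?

47.4 pg/mL

Overall dilution factor = 15 × 20 × 8.024 × 25 × 14.98 = 9.02 × 10⁵.
42.7 mg/L / 9.02 × 10⁵ = 4.74 × 10⁻⁵ mg/L = 47.4 pg/mL.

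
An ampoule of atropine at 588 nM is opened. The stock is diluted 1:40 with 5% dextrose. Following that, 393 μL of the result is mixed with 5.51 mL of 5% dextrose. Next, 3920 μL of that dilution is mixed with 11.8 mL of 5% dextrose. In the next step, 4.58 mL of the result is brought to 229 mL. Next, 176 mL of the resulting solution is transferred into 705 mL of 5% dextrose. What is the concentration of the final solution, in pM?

0.975 pM

Overall dilution factor = 40 × 15.02 × 4.010 × 50 × 5.006 = 6.03 × 10⁵.
588 nM / 6.03 × 10⁵ = 9.75 × 10⁻⁴ nM = 0.975 pM.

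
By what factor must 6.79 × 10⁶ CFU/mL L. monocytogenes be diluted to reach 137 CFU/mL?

Factor = C₀/C_target = 6.79 × 10⁶ CFU/mL / 137 CFU/mL = 4.96 × 10⁴.

4.96 × 10⁴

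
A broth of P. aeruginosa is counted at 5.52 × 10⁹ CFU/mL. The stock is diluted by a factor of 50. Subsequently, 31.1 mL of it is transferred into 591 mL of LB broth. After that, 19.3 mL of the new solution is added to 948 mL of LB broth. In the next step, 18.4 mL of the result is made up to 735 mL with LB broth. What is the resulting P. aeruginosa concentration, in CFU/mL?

2760 CFU/mL

Overall dilution factor = 50 × 20.00 × 50.12 × 39.95 = 2.00 × 10⁶.
5.52 × 10⁹ CFU/mL / 2.00 × 10⁶ = 2760 CFU/mL.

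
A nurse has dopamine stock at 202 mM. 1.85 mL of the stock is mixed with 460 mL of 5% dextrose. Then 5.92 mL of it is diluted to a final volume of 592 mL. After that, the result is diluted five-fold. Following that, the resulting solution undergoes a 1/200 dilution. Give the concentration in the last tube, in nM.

Overall dilution factor = 249.6 × 100 × 5 × 200 = 2.50 × 10⁷.
202 mM / 2.50 × 10⁷ = 8.09 × 10⁻⁶ mM = 8.09 nM.

8.09 nM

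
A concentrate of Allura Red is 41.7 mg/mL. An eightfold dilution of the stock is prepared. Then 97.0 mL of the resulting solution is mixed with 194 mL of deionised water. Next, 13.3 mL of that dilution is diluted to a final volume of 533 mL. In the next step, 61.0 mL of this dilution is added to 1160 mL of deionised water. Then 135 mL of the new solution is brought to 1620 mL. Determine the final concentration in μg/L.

181 μg/L

Overall dilution factor = 8 × 3 × 40.08 × 20.02 × 12 = 2.31 × 10⁵.
41.7 mg/mL / 2.31 × 10⁵ = 1.81 × 10⁻⁴ mg/mL = 181 μg/L.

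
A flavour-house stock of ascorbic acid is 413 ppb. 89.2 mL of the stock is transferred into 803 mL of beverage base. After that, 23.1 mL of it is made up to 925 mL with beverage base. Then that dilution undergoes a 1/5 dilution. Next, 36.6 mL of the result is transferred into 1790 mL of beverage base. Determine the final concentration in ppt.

Overall dilution factor = 10.00 × 40.04 × 5 × 49.91 = 9.99 × 10⁴.
413 ppb / 9.99 × 10⁴ = 4.13 × 10⁻³ ppb = 4.13 ppt.

4.13 ppt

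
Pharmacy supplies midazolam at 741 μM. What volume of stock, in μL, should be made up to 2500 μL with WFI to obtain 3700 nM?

3700 nM = 3.70 μM.
V₁ = C₂V₂/C₁ = 3.70 × 2500 / 741 = 12.5 μL.

12.5 μL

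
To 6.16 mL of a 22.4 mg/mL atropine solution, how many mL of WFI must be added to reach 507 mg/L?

266 mL

507 mg/L = 0.507 mg/mL.
V₂ = C₁V₁/C₂ = 22.4 × 6.16 / 0.507 = 272 mL.
Diluent to add = V₂ − V₁ = 272 − 6.16 = 266 mL.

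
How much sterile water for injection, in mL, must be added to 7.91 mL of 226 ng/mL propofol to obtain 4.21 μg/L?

4.21 μg/L = 4.21 ng/mL.
V₂ = C₁V₁/C₂ = 226 × 7.91 / 4.21 = 425 mL.
Diluent to add = V₂ − V₁ = 425 − 7.91 = 417 mL.

417 mL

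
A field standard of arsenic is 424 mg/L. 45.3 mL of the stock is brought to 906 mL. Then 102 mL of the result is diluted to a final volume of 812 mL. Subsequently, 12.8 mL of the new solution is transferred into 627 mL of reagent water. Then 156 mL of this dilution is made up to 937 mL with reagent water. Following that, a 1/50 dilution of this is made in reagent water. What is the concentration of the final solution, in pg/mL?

177 pg/mL

Overall dilution factor = 20 × 7.961 × 49.98 × 6.006 × 50 = 2.39 × 10⁶.
424 mg/L / 2.39 × 10⁶ = 1.77 × 10⁻⁴ mg/L = 177 pg/mL.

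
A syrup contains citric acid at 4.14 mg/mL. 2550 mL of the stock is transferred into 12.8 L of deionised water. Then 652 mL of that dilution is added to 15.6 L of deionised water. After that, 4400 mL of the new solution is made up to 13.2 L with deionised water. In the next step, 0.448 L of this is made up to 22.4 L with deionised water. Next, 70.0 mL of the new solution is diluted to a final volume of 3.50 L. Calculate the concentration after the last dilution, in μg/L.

Overall dilution factor = 6.020 × 24.93 × 3 × 50 × 50 = 1.13 × 10⁶.
4.14 mg/mL / 1.13 × 10⁶ = 3.68 × 10⁻⁶ mg/mL = 3.68 μg/L.

3.68 μg/L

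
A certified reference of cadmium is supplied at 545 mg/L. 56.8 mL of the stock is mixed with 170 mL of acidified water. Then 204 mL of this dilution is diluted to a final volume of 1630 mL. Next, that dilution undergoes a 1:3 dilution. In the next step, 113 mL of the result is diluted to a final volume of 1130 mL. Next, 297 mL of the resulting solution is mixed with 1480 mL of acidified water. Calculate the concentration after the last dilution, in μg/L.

95.2 μg/L

Overall dilution factor = 3.993 × 7.990 × 3 × 10 × 5.983 = 5727.
545 mg/L / 5727 = 0.0952 mg/L = 95.2 μg/L.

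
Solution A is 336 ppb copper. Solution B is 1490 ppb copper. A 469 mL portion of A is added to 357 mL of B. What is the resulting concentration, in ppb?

835 ppb

C_mix = (C_A·V_A + C_B·V_B)/(V_A + V_B) = (336×469 + 1490×357) / 826.0 = 835 ppb.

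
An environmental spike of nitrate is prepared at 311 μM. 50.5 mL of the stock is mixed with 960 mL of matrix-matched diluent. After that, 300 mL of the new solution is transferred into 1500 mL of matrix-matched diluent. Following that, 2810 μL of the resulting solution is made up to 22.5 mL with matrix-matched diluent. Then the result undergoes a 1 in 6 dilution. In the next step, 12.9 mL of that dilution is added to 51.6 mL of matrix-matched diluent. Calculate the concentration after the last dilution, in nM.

Overall dilution factor = 20.01 × 6 × 8.007 × 6 × 5 = 2.88 × 10⁴.
311 μM / 2.88 × 10⁴ = 0.0108 μM = 10.8 nM.

10.8 nM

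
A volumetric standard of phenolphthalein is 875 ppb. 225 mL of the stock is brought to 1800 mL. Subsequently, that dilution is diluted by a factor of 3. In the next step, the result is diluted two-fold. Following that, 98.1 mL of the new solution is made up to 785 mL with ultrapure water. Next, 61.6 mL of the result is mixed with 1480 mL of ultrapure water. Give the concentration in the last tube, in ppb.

Overall dilution factor = 8 × 3 × 2 × 8.002 × 25.03 = 9612.
875 ppb / 9612 = 0.0910 ppb.

0.0910 ppb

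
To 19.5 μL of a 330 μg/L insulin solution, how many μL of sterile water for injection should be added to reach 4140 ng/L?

4140 ng/L = 4.14 μg/L.
V₂ = C₁V₁/C₂ = 330 × 19.5 / 4.14 = 1554 μL.
Diluent to add = V₂ − V₁ = 1554 − 19.5 = 1530 μL.

1530 μL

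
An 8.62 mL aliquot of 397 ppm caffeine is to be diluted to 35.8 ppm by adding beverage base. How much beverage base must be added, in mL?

V₂ = C₁V₁/C₂ = 397 × 8.62 / 35.8 = 95.6 mL.
Diluent to add = V₂ − V₁ = 95.6 − 8.62 = 87.0 mL.

87.0 mL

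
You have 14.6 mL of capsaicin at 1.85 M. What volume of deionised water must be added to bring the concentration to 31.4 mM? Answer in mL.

31.4 mM = 0.0314 M.
V₂ = C₁V₁/C₂ = 1.85 × 14.6 / 0.0314 = 860 mL.
Diluent to add = V₂ − V₁ = 860 − 14.6 = 846 mL.

846 mL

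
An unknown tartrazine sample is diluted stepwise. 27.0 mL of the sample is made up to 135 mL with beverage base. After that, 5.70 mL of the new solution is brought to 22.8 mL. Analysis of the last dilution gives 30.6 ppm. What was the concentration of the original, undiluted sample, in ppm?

612 ppm

Overall dilution factor = 5 × 4 = 20.0.
Original = 30.6 ppm × 20.0 = 612 ppm.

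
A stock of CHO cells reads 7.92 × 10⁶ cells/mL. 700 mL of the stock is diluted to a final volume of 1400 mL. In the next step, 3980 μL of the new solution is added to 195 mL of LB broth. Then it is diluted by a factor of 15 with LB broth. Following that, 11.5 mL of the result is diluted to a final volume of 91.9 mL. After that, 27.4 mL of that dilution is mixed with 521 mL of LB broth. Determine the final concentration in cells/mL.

33.0 cells/mL

Overall dilution factor = 2 × 49.99 × 15 × 7.991 × 20.01 = 2.40 × 10⁵.
7.92 × 10⁶ cells/mL / 2.40 × 10⁵ = 33.0 cells/mL.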